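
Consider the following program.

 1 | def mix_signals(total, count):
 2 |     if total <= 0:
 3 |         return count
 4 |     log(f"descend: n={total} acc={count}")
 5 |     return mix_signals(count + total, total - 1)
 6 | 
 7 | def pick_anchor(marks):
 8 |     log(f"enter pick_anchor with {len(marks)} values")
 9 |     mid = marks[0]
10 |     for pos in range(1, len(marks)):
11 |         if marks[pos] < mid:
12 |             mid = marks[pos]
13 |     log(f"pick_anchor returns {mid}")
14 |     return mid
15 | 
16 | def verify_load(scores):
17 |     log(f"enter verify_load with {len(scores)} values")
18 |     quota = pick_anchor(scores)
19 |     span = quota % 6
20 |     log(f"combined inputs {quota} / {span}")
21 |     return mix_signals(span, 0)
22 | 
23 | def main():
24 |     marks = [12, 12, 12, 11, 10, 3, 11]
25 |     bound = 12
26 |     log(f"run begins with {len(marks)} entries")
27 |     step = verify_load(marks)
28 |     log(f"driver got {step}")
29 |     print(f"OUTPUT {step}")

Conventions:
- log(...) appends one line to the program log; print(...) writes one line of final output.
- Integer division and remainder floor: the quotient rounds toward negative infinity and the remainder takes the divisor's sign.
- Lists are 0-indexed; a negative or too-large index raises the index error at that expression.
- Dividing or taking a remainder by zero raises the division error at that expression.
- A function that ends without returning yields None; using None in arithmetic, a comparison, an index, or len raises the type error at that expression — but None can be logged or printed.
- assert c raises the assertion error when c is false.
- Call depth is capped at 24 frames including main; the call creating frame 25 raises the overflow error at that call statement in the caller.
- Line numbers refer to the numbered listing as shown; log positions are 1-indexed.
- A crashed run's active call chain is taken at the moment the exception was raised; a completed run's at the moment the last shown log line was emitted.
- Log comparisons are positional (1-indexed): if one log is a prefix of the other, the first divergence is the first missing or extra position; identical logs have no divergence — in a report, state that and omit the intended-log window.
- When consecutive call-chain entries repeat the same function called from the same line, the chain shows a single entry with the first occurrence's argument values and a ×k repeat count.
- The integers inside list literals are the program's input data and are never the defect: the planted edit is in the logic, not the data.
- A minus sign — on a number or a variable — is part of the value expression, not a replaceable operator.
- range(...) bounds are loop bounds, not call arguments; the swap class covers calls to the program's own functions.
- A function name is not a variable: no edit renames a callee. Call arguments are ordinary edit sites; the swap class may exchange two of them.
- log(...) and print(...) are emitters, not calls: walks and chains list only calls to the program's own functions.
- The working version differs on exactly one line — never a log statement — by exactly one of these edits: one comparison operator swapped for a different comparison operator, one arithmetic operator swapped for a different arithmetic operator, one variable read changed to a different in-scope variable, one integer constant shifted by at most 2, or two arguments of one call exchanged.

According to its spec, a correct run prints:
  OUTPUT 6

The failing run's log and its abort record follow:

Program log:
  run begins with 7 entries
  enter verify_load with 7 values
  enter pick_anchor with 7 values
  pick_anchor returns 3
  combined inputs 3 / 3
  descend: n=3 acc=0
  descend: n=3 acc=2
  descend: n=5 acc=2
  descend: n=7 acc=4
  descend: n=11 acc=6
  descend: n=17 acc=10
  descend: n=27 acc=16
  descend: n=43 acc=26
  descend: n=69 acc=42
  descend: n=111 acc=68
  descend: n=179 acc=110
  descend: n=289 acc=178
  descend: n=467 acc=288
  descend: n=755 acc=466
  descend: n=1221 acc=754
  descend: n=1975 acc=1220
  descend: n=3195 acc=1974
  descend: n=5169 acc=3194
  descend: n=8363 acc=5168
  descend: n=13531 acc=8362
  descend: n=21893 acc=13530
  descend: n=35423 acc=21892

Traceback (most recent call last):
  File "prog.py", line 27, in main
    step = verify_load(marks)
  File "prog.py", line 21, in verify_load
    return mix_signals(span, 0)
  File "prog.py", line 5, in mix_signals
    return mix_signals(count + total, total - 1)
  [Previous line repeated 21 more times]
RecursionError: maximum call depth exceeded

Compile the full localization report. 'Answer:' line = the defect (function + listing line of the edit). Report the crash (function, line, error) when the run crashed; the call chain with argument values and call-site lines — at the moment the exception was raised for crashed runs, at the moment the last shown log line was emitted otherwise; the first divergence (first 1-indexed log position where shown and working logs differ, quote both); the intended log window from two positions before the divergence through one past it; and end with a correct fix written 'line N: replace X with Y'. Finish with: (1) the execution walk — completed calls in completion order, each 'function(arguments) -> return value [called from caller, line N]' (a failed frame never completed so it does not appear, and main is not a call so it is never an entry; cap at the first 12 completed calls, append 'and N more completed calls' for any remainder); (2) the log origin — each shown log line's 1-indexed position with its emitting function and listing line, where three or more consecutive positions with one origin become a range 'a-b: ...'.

Answer: the defect is in mix_signals at line 5.
Core observation: The log first diverges at position 7: the faulty run prints 'descend: n=3 acc=2' where the working version prints 'descend: n=2 acc=3'.
Crash: mix_signals, line 5, RecursionError.
Call chain: main -> verify_load([12, 12, 12, 11, 10, 3, 11]) (called at line 27) -> mix_signals(3, 0) (called at line 21) -> mix_signals(3, 2) (called at line 5) ×21.
First divergence: position 7 — shown 'descend: n=3 acc=2', intended 'descend: n=2 acc=3'.
Intended log window:
  5: combined inputs 3 / 3
  6: descend: n=3 acc=0
  7: descend: n=2 acc=3
  8: descend: n=1 acc=5
Execution walk:
  pick_anchor([12, 12, 12, 11, 10, 3, 11]) -> 3  [called from verify_load, line 18]
Origin of each log line:
  1: emitted by main (line 26)
  2: emitted by verify_load (line 17)
  3: emitted by pick_anchor (line 8)
  4: emitted by pick_anchor (line 13)
  5: emitted by verify_load (line 20)
  6-27: emitted by mix_signals (line 4)
A correct fix: line 5: replace `mix_signals(count + total, total - 1)` with `mix_signals(total - 1, count + total)`.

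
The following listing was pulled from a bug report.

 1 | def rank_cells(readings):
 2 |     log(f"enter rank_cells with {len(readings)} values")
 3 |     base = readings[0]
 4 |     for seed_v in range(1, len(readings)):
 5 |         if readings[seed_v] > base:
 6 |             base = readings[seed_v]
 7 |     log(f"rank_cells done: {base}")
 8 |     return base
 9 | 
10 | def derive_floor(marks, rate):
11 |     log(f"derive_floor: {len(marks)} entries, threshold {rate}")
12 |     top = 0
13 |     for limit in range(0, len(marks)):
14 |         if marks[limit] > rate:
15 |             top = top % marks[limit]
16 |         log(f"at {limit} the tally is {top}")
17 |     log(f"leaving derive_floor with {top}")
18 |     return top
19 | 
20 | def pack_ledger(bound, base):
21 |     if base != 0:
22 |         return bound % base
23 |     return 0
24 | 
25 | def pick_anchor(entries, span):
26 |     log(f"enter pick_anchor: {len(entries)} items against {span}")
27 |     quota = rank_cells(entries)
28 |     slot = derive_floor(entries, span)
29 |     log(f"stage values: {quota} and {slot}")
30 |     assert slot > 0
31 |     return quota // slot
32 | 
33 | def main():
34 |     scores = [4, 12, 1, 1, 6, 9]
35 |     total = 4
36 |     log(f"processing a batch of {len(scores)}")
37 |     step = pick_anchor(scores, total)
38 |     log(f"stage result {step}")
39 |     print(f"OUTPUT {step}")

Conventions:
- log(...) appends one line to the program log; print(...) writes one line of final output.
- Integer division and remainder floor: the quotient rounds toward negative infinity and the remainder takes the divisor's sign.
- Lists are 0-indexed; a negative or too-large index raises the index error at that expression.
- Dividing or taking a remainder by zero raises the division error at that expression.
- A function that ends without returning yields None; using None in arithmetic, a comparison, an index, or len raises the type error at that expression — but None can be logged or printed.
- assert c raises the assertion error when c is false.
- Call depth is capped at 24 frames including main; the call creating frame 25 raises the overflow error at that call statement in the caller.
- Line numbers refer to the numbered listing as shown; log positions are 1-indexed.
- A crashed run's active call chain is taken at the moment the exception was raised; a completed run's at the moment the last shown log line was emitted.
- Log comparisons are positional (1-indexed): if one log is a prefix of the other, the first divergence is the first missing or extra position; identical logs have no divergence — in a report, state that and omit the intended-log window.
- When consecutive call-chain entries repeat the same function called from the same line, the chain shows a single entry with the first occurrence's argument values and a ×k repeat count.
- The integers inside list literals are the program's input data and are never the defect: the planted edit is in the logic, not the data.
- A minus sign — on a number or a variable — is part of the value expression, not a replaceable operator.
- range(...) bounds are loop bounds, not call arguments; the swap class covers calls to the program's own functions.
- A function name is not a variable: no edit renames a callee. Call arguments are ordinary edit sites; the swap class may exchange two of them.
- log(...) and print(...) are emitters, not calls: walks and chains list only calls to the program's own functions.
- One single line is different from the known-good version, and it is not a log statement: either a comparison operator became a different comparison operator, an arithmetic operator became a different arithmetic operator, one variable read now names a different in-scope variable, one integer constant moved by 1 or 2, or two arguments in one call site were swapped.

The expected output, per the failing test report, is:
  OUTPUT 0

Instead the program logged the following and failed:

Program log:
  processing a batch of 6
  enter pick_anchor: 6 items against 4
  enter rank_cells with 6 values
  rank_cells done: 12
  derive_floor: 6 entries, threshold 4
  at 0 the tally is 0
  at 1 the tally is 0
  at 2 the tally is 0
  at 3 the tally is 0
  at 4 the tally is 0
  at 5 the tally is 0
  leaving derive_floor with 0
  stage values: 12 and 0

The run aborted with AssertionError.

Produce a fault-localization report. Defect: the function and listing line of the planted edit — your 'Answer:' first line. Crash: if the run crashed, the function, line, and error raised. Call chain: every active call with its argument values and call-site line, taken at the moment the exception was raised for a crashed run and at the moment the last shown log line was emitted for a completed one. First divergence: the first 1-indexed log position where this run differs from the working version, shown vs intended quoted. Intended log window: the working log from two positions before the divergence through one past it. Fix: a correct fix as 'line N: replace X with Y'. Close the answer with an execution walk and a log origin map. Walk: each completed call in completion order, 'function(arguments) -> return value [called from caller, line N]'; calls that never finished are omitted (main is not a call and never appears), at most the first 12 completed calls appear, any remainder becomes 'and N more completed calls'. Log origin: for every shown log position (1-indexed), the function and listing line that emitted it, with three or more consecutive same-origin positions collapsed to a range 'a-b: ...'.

Answer: the defect is in derive_floor at line 15.
Key fact: Log line 7 is where behavior first shows: 'at 1 the tally is 0' appears instead of 'at 1 the tally is 12'.
Crash: pick_anchor, line 30, AssertionError.
Call chain: main -> pick_anchor([4, 12, 1, 1, 6, 9], 4) (called at line 37).
First divergence: at position 7 the run shows 'at 1 the tally is 0' where the working version logs 'at 1 the tally is 12'.
Intended log window:
  5: derive_floor: 6 entries, threshold 4
  6: at 0 the tally is 0
  7: at 1 the tally is 12
  8: at 2 the tally is 12
Execution walk:
  rank_cells([4, 12, 1, 1, 6, 9]) -> 12  [called from pick_anchor, line 27]
  derive_floor([4, 12, 1, 1, 6, 9], 4) -> 0  [called from pick_anchor, line 28]
Log line origins:
  1 — main, line 36
  2 — pick_anchor, line 26
  3 — rank_cells, line 2
  4 — rank_cells, line 7
  5 — derive_floor, line 11
  6-11 — derive_floor, line 16
  12 — derive_floor, line 17
  13 — pick_anchor, line 29
A correct fix: line 15: replace `%` with `+`.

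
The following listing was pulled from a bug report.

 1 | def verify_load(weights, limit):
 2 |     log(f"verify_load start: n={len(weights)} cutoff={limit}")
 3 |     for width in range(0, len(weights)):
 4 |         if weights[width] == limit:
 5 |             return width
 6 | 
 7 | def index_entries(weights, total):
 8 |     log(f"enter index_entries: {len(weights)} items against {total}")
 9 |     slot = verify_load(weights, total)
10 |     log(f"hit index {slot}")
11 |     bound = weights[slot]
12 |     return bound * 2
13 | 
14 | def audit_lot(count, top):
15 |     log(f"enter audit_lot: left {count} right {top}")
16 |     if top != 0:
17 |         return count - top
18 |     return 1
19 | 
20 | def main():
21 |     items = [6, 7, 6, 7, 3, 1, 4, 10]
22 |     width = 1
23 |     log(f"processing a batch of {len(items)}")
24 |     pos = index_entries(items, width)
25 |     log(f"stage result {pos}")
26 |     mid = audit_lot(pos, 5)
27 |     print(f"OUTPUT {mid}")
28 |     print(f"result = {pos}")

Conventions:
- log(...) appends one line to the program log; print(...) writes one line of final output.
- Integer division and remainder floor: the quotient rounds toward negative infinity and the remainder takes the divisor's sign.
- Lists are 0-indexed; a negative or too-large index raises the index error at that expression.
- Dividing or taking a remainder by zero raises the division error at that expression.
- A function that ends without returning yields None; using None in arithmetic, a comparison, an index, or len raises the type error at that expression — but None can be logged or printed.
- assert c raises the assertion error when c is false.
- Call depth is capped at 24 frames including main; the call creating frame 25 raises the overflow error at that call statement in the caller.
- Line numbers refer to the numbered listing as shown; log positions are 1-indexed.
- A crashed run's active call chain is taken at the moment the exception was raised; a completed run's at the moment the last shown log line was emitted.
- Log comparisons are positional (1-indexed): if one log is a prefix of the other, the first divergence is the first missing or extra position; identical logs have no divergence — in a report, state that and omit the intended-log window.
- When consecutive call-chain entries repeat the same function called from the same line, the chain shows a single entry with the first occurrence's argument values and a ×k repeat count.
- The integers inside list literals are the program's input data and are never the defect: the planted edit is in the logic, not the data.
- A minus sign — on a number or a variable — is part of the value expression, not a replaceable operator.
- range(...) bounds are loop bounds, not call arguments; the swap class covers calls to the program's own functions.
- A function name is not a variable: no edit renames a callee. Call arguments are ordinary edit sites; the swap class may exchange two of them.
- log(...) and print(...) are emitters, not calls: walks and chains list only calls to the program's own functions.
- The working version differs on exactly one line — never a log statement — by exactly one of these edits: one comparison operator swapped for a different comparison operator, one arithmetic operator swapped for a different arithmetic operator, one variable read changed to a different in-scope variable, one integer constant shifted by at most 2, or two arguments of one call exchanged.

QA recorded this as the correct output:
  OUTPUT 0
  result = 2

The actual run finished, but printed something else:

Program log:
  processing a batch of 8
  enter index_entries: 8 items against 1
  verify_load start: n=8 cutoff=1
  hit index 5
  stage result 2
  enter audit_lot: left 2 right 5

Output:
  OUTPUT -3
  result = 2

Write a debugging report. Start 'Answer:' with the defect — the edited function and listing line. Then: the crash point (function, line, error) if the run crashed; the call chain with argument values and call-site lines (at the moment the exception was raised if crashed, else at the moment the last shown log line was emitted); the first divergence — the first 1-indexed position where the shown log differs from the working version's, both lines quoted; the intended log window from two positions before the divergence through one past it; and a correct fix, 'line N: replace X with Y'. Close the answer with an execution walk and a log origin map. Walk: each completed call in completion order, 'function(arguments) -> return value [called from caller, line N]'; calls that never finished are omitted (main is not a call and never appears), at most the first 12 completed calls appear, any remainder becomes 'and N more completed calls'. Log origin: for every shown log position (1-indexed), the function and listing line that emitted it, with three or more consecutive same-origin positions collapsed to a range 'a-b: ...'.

Answer: the defect is in audit_lot at line 17.
Core observation: Log streams are identical — the defect surfaces only in the printed output.
Call chain: main -> audit_lot(2, 5) (called at line 26).
First divergence: none; the two logs match at every position.
Execution walk:
  verify_load([6, 7, 6, 7, 3, 1, 4, 10], 1) -> 5  [called from index_entries, line 9]
  index_entries([6, 7, 6, 7, 3, 1, 4, 10], 1) -> 2  [called from main, line 24]
  audit_lot(2, 5) -> -3  [called from main, line 26]
Log origins:
  1: logged in main at line 23
  2: logged in index_entries at line 8
  3: logged in verify_load at line 2
  4: logged in index_entries at line 10
  5: logged in main at line 25
  6: logged in audit_lot at line 15
A correct fix: line 17: replace `-` with `//`.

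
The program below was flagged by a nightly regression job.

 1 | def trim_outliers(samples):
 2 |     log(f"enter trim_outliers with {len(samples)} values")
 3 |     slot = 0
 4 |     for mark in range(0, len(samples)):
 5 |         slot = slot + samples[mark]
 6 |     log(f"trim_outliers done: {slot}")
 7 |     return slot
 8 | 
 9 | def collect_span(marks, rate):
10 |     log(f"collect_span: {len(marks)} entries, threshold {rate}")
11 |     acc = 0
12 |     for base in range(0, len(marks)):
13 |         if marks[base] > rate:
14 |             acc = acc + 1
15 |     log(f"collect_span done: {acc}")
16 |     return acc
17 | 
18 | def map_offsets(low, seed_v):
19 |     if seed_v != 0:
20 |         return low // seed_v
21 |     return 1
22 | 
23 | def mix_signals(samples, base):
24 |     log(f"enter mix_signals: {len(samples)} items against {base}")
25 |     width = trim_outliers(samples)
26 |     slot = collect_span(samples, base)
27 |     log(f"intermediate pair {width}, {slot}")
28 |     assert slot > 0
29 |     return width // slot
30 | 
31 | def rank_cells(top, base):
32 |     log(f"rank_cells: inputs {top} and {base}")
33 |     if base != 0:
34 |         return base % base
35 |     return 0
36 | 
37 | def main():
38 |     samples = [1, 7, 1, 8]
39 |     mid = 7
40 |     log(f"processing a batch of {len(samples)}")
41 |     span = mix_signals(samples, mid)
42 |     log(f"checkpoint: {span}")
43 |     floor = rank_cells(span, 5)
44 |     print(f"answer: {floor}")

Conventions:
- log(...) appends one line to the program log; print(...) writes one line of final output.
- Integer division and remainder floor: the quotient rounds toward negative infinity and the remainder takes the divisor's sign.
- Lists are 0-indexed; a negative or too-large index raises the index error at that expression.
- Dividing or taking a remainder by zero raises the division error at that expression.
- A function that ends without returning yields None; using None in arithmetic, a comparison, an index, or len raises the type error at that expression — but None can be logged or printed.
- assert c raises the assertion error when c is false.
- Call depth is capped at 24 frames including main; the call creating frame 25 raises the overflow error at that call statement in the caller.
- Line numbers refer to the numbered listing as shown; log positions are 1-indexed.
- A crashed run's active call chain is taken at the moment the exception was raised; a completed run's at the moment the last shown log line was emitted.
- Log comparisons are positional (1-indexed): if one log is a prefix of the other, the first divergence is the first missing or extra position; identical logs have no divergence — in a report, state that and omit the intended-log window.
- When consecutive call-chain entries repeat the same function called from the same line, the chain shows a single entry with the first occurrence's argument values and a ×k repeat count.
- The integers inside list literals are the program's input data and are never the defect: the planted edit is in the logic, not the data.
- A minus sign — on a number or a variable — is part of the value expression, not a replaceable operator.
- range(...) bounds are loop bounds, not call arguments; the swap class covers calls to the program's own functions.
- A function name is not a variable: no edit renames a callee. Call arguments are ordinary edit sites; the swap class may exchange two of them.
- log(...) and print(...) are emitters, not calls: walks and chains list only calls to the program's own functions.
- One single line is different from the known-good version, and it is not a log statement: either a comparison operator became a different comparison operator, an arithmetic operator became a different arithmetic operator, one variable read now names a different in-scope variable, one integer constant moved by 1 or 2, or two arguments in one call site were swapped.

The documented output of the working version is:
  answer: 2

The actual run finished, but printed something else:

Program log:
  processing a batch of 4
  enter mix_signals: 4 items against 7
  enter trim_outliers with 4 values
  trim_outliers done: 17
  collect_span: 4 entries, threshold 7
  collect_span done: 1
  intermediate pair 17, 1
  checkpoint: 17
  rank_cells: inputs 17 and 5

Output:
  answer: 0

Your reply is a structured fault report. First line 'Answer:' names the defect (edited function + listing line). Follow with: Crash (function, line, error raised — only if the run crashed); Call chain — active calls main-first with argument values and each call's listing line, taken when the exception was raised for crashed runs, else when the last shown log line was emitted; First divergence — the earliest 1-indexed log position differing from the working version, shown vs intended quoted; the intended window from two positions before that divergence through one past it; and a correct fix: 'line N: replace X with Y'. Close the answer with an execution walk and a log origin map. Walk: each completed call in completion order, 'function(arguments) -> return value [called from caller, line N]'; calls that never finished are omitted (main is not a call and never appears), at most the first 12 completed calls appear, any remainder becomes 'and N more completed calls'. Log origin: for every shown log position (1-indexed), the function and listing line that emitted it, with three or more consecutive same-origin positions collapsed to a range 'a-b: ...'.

Answer: the defect is in rank_cells at line 34.
The tell: Log streams are identical — the defect surfaces only in the printed output.
Call chain: main -> rank_cells(17, 5) (called at line 43).
First divergence: there is none — every log position agrees.
Execution walk:
  trim_outliers([1, 7, 1, 8]) -> 17  [called from mix_signals, line 25]
  collect_span([1, 7, 1, 8], 7) -> 1  [called from mix_signals, line 26]
  mix_signals([1, 7, 1, 8], 7) -> 17  [called from main, line 41]
  rank_cells(17, 5) -> 0  [called from main, line 43]
Log origins:
  1: emitted by main (line 40)
  2: emitted by mix_signals (line 24)
  3: emitted by trim_outliers (line 2)
  4: emitted by trim_outliers (line 6)
  5: emitted by collect_span (line 10)
  6: emitted by collect_span (line 15)
  7: emitted by mix_signals (line 27)
  8: emitted by main (line 42)
  9: emitted by rank_cells (line 32)
A correct fix: line 34: replace `base % base` with `top % base`.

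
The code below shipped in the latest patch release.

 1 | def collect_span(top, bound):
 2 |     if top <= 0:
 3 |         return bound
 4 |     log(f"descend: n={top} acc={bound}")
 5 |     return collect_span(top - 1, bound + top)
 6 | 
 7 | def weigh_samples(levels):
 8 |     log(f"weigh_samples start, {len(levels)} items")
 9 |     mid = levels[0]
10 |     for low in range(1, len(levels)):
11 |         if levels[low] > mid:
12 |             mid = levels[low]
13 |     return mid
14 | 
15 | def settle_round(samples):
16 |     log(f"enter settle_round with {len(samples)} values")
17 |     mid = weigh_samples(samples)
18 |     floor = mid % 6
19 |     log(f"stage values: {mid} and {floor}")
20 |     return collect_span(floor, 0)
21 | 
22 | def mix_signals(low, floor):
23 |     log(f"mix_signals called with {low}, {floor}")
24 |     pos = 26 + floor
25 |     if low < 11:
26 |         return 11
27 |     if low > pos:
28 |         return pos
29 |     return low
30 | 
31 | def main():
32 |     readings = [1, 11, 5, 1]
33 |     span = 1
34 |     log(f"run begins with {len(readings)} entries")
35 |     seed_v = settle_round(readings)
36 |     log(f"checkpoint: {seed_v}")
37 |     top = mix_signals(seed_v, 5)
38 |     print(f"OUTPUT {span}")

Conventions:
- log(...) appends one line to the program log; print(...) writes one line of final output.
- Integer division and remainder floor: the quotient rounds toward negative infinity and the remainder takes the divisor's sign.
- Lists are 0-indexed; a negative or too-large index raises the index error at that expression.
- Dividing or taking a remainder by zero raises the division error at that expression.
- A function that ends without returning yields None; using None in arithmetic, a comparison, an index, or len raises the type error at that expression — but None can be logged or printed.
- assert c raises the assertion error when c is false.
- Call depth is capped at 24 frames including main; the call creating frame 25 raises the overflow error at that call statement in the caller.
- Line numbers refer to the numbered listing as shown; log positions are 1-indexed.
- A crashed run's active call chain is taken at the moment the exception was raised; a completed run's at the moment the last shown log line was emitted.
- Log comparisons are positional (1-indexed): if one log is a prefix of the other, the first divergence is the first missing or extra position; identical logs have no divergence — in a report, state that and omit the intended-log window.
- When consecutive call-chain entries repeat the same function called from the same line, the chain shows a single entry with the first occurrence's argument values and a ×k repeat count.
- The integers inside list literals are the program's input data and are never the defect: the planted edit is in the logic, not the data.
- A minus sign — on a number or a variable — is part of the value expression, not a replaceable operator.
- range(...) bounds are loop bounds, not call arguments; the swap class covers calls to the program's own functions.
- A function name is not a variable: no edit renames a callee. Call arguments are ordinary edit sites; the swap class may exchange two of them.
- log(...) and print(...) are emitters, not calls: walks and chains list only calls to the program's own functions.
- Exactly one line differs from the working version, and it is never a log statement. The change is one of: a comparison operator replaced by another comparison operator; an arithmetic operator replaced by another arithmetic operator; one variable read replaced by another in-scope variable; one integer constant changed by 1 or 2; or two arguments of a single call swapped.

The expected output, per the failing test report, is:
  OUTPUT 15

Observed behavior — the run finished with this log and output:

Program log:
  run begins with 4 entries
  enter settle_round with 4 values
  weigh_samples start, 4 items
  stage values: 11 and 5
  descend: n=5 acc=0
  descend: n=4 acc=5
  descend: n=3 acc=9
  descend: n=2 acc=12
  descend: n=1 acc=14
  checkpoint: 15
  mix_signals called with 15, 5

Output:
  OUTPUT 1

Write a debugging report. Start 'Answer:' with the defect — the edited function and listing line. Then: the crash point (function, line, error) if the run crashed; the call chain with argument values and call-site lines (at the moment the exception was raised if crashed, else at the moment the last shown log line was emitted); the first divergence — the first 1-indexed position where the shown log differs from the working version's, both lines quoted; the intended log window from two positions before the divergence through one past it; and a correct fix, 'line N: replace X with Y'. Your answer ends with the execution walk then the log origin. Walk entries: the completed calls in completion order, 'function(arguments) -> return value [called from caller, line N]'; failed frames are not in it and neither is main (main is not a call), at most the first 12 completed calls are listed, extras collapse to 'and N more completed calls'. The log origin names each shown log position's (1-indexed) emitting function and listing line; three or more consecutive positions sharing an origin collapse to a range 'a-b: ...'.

Answer: the defect is in main at line 38.
Core observation: Nothing in the log betrays the bug — only the output does.
Call chain: main -> mix_signals(15, 5) (called at line 37).
First divergence: there is none — every log position agrees.
Execution walk:
  weigh_samples([1, 11, 5, 1]) -> 11  [called from settle_round, line 17]
  collect_span(0, 15) -> 15  [called from collect_span, line 5]
  collect_span(1, 14) -> 15  [called from collect_span, line 5]
  collect_span(2, 12) -> 15  [called from collect_span, line 5]
  collect_span(3, 9) -> 15  [called from collect_span, line 5]
  collect_span(4, 5) -> 15  [called from collect_span, line 5]
  collect_span(5, 0) -> 15  [called from settle_round, line 20]
  settle_round([1, 11, 5, 1]) -> 15  [called from main, line 35]
  mix_signals(15, 5) -> 15  [called from main, line 37]
Log origins:
  1: logged in main at line 34
  2: logged in settle_round at line 16
  3: logged in weigh_samples at line 8
  4: logged in settle_round at line 19
  5-9: logged in collect_span at line 4
  10: logged in main at line 36
  11: logged in mix_signals at line 23
A correct fix: line 38: replace `span` with `top`.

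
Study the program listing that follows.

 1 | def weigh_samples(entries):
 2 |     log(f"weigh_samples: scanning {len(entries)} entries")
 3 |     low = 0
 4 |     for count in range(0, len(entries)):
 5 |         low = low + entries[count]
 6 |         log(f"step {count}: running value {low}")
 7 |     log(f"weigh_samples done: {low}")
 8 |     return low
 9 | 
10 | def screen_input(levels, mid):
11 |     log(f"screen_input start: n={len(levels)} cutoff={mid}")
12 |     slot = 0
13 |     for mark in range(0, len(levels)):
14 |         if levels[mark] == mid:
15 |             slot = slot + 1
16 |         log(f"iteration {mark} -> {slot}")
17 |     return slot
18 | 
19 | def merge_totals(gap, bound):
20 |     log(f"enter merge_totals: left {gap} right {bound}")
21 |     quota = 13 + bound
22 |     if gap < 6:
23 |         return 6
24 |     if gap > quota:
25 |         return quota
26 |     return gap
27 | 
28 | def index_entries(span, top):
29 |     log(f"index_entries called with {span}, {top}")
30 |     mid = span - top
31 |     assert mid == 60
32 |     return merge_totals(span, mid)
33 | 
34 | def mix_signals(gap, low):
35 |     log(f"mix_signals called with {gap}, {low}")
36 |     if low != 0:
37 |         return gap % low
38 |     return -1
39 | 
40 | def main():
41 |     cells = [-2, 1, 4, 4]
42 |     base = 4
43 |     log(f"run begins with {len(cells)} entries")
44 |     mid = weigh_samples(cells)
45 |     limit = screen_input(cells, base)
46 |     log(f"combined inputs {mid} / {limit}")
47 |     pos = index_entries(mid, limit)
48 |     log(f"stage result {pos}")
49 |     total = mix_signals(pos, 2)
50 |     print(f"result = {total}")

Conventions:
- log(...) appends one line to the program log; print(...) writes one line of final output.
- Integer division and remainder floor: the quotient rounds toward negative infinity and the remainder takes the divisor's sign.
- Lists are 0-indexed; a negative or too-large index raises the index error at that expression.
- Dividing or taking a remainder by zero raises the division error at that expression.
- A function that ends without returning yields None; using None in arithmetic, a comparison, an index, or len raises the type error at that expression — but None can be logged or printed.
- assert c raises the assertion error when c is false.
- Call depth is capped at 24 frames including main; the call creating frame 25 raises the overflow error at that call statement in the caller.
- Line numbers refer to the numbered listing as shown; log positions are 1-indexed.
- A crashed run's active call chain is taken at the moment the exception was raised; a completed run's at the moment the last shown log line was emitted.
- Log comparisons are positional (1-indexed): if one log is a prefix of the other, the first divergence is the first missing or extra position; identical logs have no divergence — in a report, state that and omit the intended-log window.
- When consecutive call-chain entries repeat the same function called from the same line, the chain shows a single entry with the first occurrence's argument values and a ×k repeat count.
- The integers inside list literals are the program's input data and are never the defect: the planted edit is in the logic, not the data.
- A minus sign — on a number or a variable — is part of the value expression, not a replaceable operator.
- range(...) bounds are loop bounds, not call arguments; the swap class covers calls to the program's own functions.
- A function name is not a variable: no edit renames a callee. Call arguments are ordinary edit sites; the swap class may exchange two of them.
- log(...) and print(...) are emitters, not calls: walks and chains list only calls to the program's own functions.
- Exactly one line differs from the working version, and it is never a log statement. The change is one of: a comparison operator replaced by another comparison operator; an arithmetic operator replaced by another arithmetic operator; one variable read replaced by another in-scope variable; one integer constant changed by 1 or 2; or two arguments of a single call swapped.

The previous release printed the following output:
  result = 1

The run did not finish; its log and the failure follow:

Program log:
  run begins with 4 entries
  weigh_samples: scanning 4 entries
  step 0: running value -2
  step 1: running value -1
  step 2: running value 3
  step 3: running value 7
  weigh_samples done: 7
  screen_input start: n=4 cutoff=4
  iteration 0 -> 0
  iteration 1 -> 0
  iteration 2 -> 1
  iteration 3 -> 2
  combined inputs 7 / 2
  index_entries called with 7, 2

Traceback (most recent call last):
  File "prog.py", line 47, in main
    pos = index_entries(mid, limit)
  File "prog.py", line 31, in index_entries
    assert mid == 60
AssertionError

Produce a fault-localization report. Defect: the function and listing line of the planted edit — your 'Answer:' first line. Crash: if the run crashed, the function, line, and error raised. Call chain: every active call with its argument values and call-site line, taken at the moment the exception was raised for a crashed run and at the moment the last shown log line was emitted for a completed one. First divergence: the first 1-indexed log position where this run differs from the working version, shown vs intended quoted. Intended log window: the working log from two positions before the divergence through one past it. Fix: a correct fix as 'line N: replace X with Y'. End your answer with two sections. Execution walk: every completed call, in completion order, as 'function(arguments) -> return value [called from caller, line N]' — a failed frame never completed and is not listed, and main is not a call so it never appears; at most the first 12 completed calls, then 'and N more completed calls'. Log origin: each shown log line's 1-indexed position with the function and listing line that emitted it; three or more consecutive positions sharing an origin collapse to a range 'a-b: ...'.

Answer: the defect is in index_entries at line 31.
Core observation: The faulty run's log stops after 14 lines; the working version's next line would be 'enter merge_totals: left 7 right 5'.
Crash: index_entries, line 31, AssertionError.
Call chain: main -> index_entries(7, 2) (called at line 47).
First divergence: position 15 (shown log ended at 14 lines; the working version continues: 'enter merge_totals: left 7 right 5').
Intended log window:
  13: combined inputs 7 / 2
  14: index_entries called with 7, 2
  15: enter merge_totals: left 7 right 5
  16: stage result 7
Execution walk:
  weigh_samples([-2, 1, 4, 4]) -> 7  [called from main, line 44]
  screen_input([-2, 1, 4, 4], 4) -> 2  [called from main, line 45]
Origin of each log line:
  1: from main, line 43
  2: from weigh_samples, line 2
  3-6: from weigh_samples, line 6
  7: from weigh_samples, line 7
  8: from screen_input, line 11
  9-12: from screen_input, line 16
  13: from main, line 46
  14: from index_entries, line 29
A correct fix: line 31: replace `==` with `<=`.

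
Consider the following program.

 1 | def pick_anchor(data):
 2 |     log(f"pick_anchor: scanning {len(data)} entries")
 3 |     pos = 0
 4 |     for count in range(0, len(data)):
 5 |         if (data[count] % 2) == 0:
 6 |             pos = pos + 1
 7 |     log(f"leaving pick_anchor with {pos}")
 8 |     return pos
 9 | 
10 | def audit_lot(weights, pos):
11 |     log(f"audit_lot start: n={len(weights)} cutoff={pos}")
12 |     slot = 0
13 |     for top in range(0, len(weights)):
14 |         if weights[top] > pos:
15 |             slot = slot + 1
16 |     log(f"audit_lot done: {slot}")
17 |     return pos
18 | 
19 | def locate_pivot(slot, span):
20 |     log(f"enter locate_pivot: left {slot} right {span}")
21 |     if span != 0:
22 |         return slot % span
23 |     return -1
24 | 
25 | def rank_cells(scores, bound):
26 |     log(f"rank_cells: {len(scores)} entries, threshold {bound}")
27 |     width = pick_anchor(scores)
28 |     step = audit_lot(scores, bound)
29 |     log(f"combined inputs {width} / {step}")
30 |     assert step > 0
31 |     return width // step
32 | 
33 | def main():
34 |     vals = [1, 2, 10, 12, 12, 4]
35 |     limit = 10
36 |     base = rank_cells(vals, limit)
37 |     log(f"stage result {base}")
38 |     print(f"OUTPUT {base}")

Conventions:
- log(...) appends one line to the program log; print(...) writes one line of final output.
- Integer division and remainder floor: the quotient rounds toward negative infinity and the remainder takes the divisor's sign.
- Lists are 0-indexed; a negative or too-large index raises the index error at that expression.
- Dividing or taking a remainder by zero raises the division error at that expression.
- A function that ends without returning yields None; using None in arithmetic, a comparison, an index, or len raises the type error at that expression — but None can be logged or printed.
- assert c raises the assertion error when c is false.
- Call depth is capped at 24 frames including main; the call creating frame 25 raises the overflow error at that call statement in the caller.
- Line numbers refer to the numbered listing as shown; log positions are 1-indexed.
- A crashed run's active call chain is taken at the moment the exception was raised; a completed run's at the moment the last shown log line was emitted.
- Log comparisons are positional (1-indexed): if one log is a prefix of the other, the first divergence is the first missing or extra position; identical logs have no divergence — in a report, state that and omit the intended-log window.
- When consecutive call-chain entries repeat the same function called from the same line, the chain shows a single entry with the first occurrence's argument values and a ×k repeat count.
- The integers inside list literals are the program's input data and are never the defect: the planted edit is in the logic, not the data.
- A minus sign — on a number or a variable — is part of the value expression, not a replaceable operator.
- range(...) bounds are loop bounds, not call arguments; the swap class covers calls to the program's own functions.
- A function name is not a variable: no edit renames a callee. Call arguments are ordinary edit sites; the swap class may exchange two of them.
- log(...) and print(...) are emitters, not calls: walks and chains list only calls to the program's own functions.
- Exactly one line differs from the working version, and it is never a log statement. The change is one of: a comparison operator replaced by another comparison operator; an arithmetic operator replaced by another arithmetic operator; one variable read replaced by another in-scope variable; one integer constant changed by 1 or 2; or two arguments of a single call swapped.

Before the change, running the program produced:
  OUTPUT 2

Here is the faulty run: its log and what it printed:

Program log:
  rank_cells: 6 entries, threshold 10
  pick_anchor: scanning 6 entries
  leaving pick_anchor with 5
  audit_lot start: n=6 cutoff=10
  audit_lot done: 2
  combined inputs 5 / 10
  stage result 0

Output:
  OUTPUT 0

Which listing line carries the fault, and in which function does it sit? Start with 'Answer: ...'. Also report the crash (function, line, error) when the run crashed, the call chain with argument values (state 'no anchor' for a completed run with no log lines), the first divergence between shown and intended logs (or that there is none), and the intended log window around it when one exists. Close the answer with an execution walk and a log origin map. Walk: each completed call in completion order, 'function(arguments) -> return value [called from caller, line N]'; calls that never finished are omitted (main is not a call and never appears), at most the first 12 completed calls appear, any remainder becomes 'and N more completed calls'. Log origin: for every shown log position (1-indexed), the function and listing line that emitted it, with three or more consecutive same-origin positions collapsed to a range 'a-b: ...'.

Answer: the defect is in audit_lot at line 17.
The tell: Everything matches until log position 6, which reads 'combined inputs 5 / 10' in place of 'combined inputs 5 / 2'.
Call chain: main.
First divergence: position 6 — shown 'combined inputs 5 / 10', intended 'combined inputs 5 / 2'.
Intended log window:
  4: audit_lot start: n=6 cutoff=10
  5: audit_lot done: 2
  6: combined inputs 5 / 2
  7: stage result 2
Execution walk:
  pick_anchor([1, 2, 10, 12, 12, 4]) -> 5  [called from rank_cells, line 27]
  audit_lot([1, 2, 10, 12, 12, 4], 10) -> 10  [called from rank_cells, line 28]
  rank_cells([1, 2, 10, 12, 12, 4], 10) -> 0  [called from main, line 36]
Log line origins:
  1 — rank_cells, line 26
  2 — pick_anchor, line 2
  3 — pick_anchor, line 7
  4 — audit_lot, line 11
  5 — audit_lot, line 16
  6 — rank_cells, line 29
  7 — main, line 37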